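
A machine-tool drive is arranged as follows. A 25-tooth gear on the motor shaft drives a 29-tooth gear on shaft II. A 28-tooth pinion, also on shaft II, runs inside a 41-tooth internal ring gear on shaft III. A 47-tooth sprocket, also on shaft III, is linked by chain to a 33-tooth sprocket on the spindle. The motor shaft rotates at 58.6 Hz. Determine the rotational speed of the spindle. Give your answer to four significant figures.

49.14 Hz

Gear mesh: ratio = 29/25 = 1.16, so shaft II turns at 58.6 / 1.16 = 50.517 Hz.
Internal gear: ratio = 41/28 = 1.4643, so shaft III turns at 50.517 / 1.4643 = 34.5 Hz.
Chain: ratio = 33/47 = 0.70213, so the spindle turns at 34.5 / 0.70213 = 49.136 Hz.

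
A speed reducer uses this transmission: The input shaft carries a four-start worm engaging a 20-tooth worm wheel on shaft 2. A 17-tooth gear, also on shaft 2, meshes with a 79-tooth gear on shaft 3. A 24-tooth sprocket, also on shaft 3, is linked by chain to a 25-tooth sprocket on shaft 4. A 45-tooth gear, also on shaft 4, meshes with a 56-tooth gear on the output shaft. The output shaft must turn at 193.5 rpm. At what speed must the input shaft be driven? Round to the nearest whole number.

5828 rpm

Overall ratio R = 5 × 4.6471 × 1.0417 × 1.2444 = 30.12.
Required input speed = output speed × R = 193.5 × 30.12 = 5828.2 rpm.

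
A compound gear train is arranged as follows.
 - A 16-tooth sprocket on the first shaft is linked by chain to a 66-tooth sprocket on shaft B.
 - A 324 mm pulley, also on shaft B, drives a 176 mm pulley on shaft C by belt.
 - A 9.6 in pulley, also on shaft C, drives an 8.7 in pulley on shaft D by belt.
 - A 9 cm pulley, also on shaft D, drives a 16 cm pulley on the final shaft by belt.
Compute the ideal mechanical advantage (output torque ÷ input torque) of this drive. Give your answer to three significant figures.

Each stage contributes driven/driver: chain 66/16 = 4.125, belt 176/324 = 0.54321, belt 8.7/9.6 = 0.90625, belt 16/9 = 1.7778.
Overall: 4.125 × 0.54321 × 0.90625 × 1.7778 = 3.6101.

3.61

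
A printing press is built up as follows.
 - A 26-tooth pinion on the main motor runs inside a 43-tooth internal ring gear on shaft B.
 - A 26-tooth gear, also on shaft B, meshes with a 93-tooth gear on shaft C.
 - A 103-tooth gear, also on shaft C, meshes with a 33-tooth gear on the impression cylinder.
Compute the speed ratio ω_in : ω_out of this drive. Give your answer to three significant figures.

Each stage contributes driven/driver: internal gear 43/26 = 1.6538, gear mesh 93/26 = 3.5769, gear mesh 33/103 = 0.32039.
Overall: 1.6538 × 3.5769 × 0.32039 = 1.8953.

1.90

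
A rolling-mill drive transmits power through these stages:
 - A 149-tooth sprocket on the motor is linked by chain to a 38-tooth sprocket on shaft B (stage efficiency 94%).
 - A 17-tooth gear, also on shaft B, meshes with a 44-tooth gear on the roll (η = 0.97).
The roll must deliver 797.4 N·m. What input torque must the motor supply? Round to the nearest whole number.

Overall ratio R = 0.25503 × 2.5882 = 0.66009; overall efficiency η = 0.94 × 0.97 = 0.9118.
Input torque = output torque / (R × η) = 797.4 / (0.66009 × 0.9118) = 1324.9 N·m.

1325 N·m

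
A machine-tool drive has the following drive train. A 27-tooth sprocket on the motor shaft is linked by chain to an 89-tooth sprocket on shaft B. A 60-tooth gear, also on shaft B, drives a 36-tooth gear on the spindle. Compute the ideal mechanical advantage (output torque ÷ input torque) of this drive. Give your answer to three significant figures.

1.98

Each stage contributes driven/driver: chain 89/27 = 3.2963, gear mesh 36/60 = 0.6.
Overall: 3.2963 × 0.6 = 1.9778.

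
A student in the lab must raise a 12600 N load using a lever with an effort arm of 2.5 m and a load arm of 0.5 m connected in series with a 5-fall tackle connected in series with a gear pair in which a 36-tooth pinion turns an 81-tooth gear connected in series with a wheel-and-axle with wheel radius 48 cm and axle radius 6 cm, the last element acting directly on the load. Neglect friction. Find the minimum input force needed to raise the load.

28 N

Lever MA = effort arm / load arm = 2.5/0.5 = 5.
Block-and-tackle MA = number of supporting rope parts = 5.
Gear pair MA = 81/36 = 2.25.
Wheel-and-axle MA = R/r = 48/6 = 8.
Combined ideal MA = 5 × 5 × 2.25 × 8 = 450.
Effort = load / MA = 12600 / 450 = 28 N.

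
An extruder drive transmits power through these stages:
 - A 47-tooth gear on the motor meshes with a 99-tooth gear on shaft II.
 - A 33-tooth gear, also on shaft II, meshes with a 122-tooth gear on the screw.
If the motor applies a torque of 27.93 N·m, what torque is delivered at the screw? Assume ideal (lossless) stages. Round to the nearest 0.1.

After the gear mesh (99/47): 27.93 × 2.1064 = 58.831 N·m
After the gear mesh (122/33): 58.831 × 3.697 = 217.5 N·m

217.5 N·m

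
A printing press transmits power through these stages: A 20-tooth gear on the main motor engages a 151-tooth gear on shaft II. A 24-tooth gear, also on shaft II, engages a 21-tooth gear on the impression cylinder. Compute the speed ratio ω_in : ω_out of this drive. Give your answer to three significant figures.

6.61

Each stage contributes driven/driver: gear mesh 151/20 = 7.55, gear mesh 21/24 = 0.875.
Overall: 7.55 × 0.875 = 6.6063.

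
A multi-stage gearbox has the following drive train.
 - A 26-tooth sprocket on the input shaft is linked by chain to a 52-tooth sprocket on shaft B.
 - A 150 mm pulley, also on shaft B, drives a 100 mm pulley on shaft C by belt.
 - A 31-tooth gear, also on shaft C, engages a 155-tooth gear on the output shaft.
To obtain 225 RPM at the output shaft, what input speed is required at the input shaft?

Overall ratio R = 2 × 0.66667 × 5 = 6.6667.
Required input speed = output speed × R = 225 × 6.6667 = 1500 RPM.

1500 RPM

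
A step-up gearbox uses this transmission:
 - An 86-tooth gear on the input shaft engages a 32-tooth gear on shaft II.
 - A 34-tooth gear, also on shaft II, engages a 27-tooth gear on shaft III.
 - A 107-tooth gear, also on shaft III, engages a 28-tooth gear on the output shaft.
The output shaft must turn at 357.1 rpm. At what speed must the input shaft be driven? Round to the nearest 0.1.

27.6 rpm

Overall ratio R = 0.37209 × 0.79412 × 0.26168 = 0.077323.
Required input speed = output speed × R = 357.1 × 0.077323 = 27.612 rpm.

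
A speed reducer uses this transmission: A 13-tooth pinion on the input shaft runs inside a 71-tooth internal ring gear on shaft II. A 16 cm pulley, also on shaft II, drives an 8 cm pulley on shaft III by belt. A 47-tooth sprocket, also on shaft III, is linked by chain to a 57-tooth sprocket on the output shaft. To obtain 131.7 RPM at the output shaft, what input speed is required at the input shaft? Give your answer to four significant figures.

436.2 RPM

Overall ratio R = 5.4615 × 0.5 × 1.2128 = 3.3118.
Required input speed = output speed × R = 131.7 × 3.3118 = 436.16 RPM.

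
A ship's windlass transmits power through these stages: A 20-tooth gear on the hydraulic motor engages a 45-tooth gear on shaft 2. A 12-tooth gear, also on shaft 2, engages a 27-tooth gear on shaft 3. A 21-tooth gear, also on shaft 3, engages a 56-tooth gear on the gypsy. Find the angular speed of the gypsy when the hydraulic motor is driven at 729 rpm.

54 rpm

Gear mesh: ratio = 45/20 = 2.25, so shaft 2 turns at 729 / 2.25 = 324 rpm.
Gear mesh: ratio = 27/12 = 2.25, so shaft 3 turns at 324 / 2.25 = 144 rpm.
Gear mesh: ratio = 56/21 = 2.6667, so the gypsy turns at 144 / 2.6667 = 54 rpm.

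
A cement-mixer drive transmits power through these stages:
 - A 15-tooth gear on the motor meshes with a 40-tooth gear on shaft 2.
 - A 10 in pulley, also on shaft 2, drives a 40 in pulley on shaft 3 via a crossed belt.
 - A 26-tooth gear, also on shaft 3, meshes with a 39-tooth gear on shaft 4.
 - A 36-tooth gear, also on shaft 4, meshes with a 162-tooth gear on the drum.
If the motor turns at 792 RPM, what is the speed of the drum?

11 RPM

the motor → shaft 2 (gear mesh, 40/15): 792 ÷ 2.6667 = 297 RPM
shaft 2 → shaft 3 (belt, 40/10): 297 ÷ 4 = 74.25 RPM
shaft 3 → shaft 4 (gear mesh, 39/26): 74.25 ÷ 1.5 = 49.5 RPM
shaft 4 → the drum (gear mesh, 162/36): 49.5 ÷ 4.5 = 11 RPM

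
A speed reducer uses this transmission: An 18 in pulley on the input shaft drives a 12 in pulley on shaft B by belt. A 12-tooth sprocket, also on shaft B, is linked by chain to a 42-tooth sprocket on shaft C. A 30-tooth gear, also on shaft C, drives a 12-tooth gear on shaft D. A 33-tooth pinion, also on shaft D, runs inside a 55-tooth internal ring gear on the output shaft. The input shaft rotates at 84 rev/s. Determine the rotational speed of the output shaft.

54 rev/s

Belt: ratio = 12/18 = 0.66667, so shaft B turns at 84 / 0.66667 = 126 rev/s.
Chain: ratio = 42/12 = 3.5, so shaft C turns at 126 / 3.5 = 36 rev/s.
Gear mesh: ratio = 12/30 = 0.4, so shaft D turns at 36 / 0.4 = 90 rev/s.
Internal gear: ratio = 55/33 = 1.6667, so the output shaft turns at 90 / 1.6667 = 54 rev/s.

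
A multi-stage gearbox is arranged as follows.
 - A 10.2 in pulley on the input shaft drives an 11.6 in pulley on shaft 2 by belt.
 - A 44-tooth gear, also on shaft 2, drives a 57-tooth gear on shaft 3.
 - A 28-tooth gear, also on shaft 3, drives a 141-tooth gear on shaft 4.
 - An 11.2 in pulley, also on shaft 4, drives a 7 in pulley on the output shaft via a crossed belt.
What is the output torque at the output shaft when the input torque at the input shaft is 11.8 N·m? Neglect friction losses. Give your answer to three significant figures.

After the belt (11.6/10.2): 11.8 × 1.1373 = 13.42 N·m
After the gear mesh (57/44): 13.42 × 1.2955 = 17.384 N·m
After the gear mesh (141/28): 17.384 × 5.0357 = 87.543 N·m
After the belt (7/11.2): 87.543 × 0.625 = 54.715 N·m

54.7 N·m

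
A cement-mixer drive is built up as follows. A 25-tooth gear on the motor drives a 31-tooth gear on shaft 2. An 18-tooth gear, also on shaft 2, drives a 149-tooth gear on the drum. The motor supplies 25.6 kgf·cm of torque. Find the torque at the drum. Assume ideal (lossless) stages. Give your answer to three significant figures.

gear mesh 31/25 = 1.24 → τ = 25.6·1.24 = 31.744 kgf·cm
gear mesh 149/18 = 8.2778 → τ = 31.744·8.2778 = 262.77 kgf·cm

263 kgf·cm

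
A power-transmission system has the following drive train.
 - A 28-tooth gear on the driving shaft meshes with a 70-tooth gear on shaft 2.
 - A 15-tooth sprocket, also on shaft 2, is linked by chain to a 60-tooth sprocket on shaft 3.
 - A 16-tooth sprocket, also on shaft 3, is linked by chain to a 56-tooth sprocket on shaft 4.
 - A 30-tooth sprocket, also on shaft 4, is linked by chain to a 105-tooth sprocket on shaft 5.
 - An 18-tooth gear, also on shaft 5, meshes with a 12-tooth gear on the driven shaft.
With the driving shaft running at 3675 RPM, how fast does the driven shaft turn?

gear mesh 70/28 = 2.5 → 3675/2.5 = 1470 RPM
chain 60/15 = 4 → 1470/4 = 367.5 RPM
chain 56/16 = 3.5 → 367.5/3.5 = 105 RPM
chain 105/30 = 3.5 → 105/3.5 = 30 RPM
gear mesh 12/18 = 0.66667 → 30/0.66667 = 45 RPM

45 RPM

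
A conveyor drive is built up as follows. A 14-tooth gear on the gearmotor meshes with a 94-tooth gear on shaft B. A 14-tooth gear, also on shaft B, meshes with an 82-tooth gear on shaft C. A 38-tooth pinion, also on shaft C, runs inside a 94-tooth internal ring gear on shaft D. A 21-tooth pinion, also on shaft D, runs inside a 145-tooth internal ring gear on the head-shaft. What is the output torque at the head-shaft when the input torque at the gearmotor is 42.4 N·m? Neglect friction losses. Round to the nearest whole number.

gear mesh 94/14 = 6.7143 → τ = 42.4·6.7143 = 284.69 N·m
gear mesh 82/14 = 5.8571 → τ = 284.69·5.8571 = 1667.4 N·m
internal gear 94/38 = 2.4737 → τ = 1667.4·2.4737 = 4124.7 N·m
internal gear 145/21 = 6.9048 → τ = 4124.7·6.9048 = 28480 N·m

28480 N·m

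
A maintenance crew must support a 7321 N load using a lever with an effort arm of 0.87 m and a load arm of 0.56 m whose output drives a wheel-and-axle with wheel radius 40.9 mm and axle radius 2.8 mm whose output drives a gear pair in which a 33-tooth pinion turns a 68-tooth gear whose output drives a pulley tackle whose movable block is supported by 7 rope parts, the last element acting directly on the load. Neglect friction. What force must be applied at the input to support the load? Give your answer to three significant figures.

Lever MA = effort arm / load arm = 0.87/0.56 = 1.5536.
Wheel-and-axle MA = R/r = 40.9/2.8 = 14.607.
Gear pair MA = 68/33 = 2.0606.
Block-and-tackle MA = number of supporting rope parts = 7.
Combined ideal MA = 1.5536 × 14.607 × 2.0606 × 7 = 327.33.
Effort = load / MA = 7321 / 327.33 = 22.366 N.

22.4 N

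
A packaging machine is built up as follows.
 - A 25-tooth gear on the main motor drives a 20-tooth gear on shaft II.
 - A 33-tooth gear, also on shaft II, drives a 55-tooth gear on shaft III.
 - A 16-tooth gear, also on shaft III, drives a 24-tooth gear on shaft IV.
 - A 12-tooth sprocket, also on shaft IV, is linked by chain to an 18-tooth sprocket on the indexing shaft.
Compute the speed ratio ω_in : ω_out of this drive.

Each stage contributes driven/driver: gear mesh 20/25 = 0.8, gear mesh 55/33 = 1.6667, gear mesh 24/16 = 1.5, chain 18/12 = 1.5.
Overall: 0.8 × 1.6667 × 1.5 × 1.5 = 3.

3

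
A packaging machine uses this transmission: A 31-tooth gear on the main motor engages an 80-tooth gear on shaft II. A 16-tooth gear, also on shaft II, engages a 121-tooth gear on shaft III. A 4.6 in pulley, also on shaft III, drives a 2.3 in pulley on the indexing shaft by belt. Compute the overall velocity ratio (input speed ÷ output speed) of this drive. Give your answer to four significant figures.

Each stage contributes driven/driver: gear mesh 80/31 = 2.5806, gear mesh 121/16 = 7.5625, belt 2.3/4.6 = 0.5.
Overall: 2.5806 × 7.5625 × 0.5 = 9.7581.

9.758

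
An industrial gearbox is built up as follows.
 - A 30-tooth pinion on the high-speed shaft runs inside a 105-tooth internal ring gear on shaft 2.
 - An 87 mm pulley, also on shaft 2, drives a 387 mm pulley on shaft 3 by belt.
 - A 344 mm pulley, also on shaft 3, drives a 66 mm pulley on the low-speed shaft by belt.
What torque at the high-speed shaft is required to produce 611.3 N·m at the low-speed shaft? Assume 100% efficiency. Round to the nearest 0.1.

204.6 N·m

Overall ratio R = 3.5 × 4.4483 × 0.19186 = 2.9871.
Input torque = output torque / R = 611.3 / 2.9871 = 204.65 N·m.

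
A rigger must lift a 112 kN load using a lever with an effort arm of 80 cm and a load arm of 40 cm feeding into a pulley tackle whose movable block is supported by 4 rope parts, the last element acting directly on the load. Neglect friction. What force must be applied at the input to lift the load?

Lever MA = effort arm / load arm = 80/40 = 2.
Block-and-tackle MA = number of supporting rope parts = 4.
Combined ideal MA = 2 × 4 = 8.
Effort = load / MA = 112 / 8 = 14 kN.

14 kN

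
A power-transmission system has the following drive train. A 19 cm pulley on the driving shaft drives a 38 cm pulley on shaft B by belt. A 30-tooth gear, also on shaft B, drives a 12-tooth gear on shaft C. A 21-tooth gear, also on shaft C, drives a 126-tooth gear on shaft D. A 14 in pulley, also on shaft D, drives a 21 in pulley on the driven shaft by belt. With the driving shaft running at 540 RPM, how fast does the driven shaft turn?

Belt: ratio = 38/19 = 2, so shaft B turns at 540 / 2 = 270 RPM.
Gear mesh: ratio = 12/30 = 0.4, so shaft C turns at 270 / 0.4 = 675 RPM.
Gear mesh: ratio = 126/21 = 6, so shaft D turns at 675 / 6 = 112.5 RPM.
Belt: ratio = 21/14 = 1.5, so the driven shaft turns at 112.5 / 1.5 = 75 RPM.

75 RPM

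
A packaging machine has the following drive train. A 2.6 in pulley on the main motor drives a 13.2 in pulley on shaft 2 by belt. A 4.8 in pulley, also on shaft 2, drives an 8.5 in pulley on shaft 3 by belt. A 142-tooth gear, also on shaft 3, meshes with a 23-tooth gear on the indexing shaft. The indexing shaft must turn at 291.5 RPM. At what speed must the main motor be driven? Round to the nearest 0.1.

424.5 RPM

Overall ratio R = 5.0769 × 1.7708 × 0.16197 = 1.4562.
Required input speed = output speed × R = 291.5 × 1.4562 = 424.48 RPM.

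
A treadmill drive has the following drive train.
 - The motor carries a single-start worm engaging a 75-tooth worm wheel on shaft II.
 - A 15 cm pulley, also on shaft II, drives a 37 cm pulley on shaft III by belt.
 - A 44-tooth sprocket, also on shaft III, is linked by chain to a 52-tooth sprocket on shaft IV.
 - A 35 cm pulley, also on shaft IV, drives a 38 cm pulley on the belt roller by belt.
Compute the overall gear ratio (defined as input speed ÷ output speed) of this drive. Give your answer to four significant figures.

Each stage contributes driven/driver: worm 75/1 = 75, belt 37/15 = 2.4667, chain 52/44 = 1.1818, belt 38/35 = 1.0857.
Overall: 75 × 2.4667 × 1.1818 × 1.0857 = 237.38.

237.4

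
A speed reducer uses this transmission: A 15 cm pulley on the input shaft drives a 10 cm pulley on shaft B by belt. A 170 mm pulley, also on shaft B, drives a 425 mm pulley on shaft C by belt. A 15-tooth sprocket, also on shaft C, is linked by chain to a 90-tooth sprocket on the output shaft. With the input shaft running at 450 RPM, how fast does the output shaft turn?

45 RPM

Belt: ratio = 10/15 = 0.66667, so shaft B turns at 450 / 0.66667 = 675 RPM.
Belt: ratio = 425/170 = 2.5, so shaft C turns at 675 / 2.5 = 270 RPM.
Chain: ratio = 90/15 = 6, so the output shaft turns at 270 / 6 = 45 RPM.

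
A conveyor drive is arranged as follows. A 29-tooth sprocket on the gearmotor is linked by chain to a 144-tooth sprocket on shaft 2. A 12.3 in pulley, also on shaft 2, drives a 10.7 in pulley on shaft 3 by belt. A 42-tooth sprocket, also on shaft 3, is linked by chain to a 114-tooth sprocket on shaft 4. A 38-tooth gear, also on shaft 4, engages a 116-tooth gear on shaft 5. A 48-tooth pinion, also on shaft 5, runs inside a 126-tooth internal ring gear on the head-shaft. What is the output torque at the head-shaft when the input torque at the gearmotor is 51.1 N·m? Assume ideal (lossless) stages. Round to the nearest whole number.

4801 N·m

Chain: ratio = 144/29 = 4.9655; torque at shaft 2 = 51.1 × 4.9655 = 253.74 N·m.
Belt: ratio = 10.7/12.3 = 0.86992; torque at shaft 3 = 253.74 × 0.86992 = 220.73 N·m.
Chain: ratio = 114/42 = 2.7143; torque at shaft 4 = 220.73 × 2.7143 = 599.13 N·m.
Gear mesh: ratio = 116/38 = 3.0526; torque at shaft 5 = 599.13 × 3.0526 = 1828.9 N·m.
Internal gear: ratio = 126/48 = 2.625; torque at the head-shaft = 1828.9 × 2.625 = 4800.9 N·m.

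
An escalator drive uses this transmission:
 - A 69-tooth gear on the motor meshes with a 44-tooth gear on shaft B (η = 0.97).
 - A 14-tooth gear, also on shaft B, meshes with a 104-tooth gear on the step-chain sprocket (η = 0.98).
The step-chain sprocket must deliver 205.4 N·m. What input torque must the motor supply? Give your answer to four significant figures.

45.61 N·m

Overall ratio R = 0.63768 × 7.4286 = 4.7371; overall efficiency η = 0.97 × 0.98 = 0.9506.
Input torque = output torque / (R × η) = 205.4 / (4.7371 × 0.9506) = 45.614 N·m.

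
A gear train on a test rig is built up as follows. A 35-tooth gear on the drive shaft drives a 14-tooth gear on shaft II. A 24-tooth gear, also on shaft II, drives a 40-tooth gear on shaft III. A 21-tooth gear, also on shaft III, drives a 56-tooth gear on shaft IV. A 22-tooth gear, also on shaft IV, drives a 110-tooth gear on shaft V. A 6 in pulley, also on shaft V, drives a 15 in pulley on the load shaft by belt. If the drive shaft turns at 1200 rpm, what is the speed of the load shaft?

Gear mesh: ratio = 14/35 = 0.4, so shaft II turns at 1200 / 0.4 = 3000 rpm.
Gear mesh: ratio = 40/24 = 1.6667, so shaft III turns at 3000 / 1.6667 = 1800 rpm.
Gear mesh: ratio = 56/21 = 2.6667, so shaft IV turns at 1800 / 2.6667 = 675 rpm.
Gear mesh: ratio = 110/22 = 5, so shaft V turns at 675 / 5 = 135 rpm.
Belt: ratio = 15/6 = 2.5, so the load shaft turns at 135 / 2.5 = 54 rpm.

54 rpm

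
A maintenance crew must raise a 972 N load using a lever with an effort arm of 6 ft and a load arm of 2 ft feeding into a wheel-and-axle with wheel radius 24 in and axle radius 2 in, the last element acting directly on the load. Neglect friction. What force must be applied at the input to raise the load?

Lever MA = effort arm / load arm = 6/2 = 3.
Wheel-and-axle MA = R/r = 24/2 = 12.
Combined ideal MA = 3 × 12 = 36.
Effort = load / MA = 972 / 36 = 27 N.

27 N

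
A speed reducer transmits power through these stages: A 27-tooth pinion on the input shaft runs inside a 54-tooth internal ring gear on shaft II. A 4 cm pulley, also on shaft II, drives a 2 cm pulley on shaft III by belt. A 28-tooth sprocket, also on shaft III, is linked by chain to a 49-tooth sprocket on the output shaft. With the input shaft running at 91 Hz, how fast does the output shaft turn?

the input shaft → shaft II (internal gear, 54/27): 91 ÷ 2 = 45.5 Hz
shaft II → shaft III (belt, 2/4): 45.5 ÷ 0.5 = 91 Hz
shaft III → the output shaft (chain, 49/28): 91 ÷ 1.75 = 52 Hz

52 Hz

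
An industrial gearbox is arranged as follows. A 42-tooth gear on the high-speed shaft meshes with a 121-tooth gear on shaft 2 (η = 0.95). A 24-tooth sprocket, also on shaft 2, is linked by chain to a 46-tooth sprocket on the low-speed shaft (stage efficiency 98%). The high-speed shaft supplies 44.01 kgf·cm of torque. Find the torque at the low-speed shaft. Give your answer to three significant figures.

226 kgf·cm

gear mesh 121/42 = 2.881 → τ = 44.01·2.881·0.95 = 120.45 kgf·cm
chain 46/24 = 1.9167 → τ = 120.45·1.9167·0.98 = 226.25 kgf·cm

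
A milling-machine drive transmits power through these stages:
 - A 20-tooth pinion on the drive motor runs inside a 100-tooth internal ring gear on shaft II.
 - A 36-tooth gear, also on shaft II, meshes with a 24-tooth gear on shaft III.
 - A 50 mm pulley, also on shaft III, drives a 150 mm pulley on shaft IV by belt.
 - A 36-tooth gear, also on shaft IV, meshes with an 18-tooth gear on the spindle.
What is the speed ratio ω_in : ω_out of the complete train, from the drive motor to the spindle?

5

Each stage contributes driven/driver: internal gear 100/20 = 5, gear mesh 24/36 = 0.66667, belt 150/50 = 3, gear mesh 18/36 = 0.5.
Overall: 5 × 0.66667 × 3 × 0.5 = 5.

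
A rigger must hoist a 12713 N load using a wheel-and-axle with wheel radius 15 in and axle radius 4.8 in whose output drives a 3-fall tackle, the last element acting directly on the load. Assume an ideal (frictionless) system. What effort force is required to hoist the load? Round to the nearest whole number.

Wheel-and-axle MA = R/r = 15/4.8 = 3.125.
Block-and-tackle MA = number of supporting rope parts = 3.
Combined ideal MA = 3.125 × 3 = 9.375.
Effort = load / MA = 12713 / 9.375 = 1356.1 N.

1356 N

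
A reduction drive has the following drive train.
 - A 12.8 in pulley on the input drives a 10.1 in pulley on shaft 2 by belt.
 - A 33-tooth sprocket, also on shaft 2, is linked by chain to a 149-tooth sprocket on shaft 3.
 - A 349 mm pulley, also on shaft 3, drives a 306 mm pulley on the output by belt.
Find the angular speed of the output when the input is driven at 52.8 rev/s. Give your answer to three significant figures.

belt 10.1/12.8 = 0.78906 → 52.8/0.78906 = 66.915 rev/s
chain 149/33 = 4.5152 → 66.915/4.5152 = 14.82 rev/s
belt 306/349 = 0.87679 → 14.82/0.87679 = 16.903 rev/s

16.9 rev/s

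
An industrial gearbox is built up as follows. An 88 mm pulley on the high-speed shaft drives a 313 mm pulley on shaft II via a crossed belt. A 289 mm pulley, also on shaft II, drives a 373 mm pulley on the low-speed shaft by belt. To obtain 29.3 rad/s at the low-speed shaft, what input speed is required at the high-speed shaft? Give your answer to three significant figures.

Overall ratio R = 3.5568 × 1.2907 = 4.5906.
Required input speed = output speed × R = 29.3 × 4.5906 = 134.51 rad/s.

135 rad/s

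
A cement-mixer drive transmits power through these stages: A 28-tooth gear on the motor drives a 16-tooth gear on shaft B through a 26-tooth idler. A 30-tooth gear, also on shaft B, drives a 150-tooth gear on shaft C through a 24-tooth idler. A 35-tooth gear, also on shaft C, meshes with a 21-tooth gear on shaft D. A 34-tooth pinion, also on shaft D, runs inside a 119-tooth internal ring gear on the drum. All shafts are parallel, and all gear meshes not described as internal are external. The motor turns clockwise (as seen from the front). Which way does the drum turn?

counterclockwise

the motor → shaft B: driver → idler → driven is 2 external meshes, 2 reversals → CW.
shaft B → shaft C: driver → idler → driven is 2 external meshes, 2 reversals → CW.
shaft C → shaft D: external mesh, 1 reversal → CCW.
shaft D → the drum: internal mesh, same direction → CCW.
5 reversals in total — an odd number — so the drum turns opposite to the motor.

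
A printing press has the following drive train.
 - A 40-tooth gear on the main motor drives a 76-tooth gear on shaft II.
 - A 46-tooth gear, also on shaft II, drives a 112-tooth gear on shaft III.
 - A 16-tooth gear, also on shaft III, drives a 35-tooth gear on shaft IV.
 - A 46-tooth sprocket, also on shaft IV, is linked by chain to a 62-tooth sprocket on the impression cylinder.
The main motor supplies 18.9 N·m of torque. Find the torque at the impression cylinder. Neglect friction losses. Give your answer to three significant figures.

258 N·m

Gear mesh: ratio = 76/40 = 1.9; torque at shaft II = 18.9 × 1.9 = 35.91 N·m.
Gear mesh: ratio = 112/46 = 2.4348; torque at shaft III = 35.91 × 2.4348 = 87.433 N·m.
Gear mesh: ratio = 35/16 = 2.1875; torque at shaft IV = 87.433 × 2.1875 = 191.26 N·m.
Chain: ratio = 62/46 = 1.3478; torque at the impression cylinder = 191.26 × 1.3478 = 257.78 N·m.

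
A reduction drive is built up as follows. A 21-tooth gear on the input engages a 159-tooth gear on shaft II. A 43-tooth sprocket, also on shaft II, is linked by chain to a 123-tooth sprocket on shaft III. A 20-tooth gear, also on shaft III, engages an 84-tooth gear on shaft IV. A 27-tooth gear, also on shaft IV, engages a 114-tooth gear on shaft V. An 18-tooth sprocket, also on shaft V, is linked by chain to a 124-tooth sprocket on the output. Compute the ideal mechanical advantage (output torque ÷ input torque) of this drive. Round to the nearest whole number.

2646

Each stage contributes driven/driver: gear mesh 159/21 = 7.5714, chain 123/43 = 2.8605, gear mesh 84/20 = 4.2, gear mesh 114/27 = 4.2222, chain 124/18 = 6.8889.
Overall: 7.5714 × 2.8605 × 4.2 × 4.2222 × 6.8889 = 2645.8.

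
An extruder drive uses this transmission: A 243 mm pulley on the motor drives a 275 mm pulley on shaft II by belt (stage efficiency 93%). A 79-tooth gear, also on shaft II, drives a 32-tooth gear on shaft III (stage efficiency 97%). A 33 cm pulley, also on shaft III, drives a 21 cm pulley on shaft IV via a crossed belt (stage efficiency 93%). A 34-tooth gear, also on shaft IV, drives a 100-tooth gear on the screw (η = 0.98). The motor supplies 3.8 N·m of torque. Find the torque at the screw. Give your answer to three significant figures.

Belt: ratio = 275/243 = 1.1317; torque at shaft II = 3.8 × 1.1317 × 0.93 = 3.9994 N·m.
Gear mesh: ratio = 32/79 = 0.40506; torque at shaft III = 3.9994 × 0.40506 × 0.97 = 1.5714 N·m.
Belt: ratio = 21/33 = 0.63636; torque at shaft IV = 1.5714 × 0.63636 × 0.93 = 0.92998 N·m.
Gear mesh: ratio = 100/34 = 2.9412; torque at the screw = 0.92998 × 2.9412 × 0.98 = 2.6805 N·m.

2.68 N·m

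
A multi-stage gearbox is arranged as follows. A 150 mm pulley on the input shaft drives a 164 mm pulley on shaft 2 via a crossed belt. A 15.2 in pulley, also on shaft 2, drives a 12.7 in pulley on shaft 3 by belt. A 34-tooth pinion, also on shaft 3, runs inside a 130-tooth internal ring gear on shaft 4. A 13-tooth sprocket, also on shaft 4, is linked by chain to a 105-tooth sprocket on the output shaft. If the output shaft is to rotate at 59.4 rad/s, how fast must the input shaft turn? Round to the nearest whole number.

Overall ratio R = 1.0933 × 0.83553 × 3.8235 × 8.0769 = 28.211.
Required input speed = output speed × R = 59.4 × 28.211 = 1675.8 rad/s.

1676 rad/s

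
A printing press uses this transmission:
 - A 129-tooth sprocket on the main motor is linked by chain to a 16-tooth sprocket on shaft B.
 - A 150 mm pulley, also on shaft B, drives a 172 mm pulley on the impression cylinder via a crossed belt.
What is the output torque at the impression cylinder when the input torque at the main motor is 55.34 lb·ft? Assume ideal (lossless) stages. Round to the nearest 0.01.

7.87 lb·ft

Chain: ratio = 16/129 = 0.12403; torque at shaft B = 55.34 × 0.12403 = 6.8639 lb·ft.
Belt: ratio = 172/150 = 1.1467; torque at the impression cylinder = 6.8639 × 1.1467 = 7.8706 lb·ft.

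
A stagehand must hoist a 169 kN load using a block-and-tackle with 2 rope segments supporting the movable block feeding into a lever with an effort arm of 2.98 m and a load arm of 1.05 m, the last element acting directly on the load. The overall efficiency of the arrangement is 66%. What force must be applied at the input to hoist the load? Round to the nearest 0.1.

45.1 kN

Block-and-tackle MA = number of supporting rope parts = 2.
Lever MA = effort arm / load arm = 2.98/1.05 = 2.8381.
Combined ideal MA = 2 × 2.8381 = 5.6762.
Actual MA = 5.6762 × 0.66 = 3.7463.
Effort = load / actual MA = 169 / 3.7463 = 45.111 kN.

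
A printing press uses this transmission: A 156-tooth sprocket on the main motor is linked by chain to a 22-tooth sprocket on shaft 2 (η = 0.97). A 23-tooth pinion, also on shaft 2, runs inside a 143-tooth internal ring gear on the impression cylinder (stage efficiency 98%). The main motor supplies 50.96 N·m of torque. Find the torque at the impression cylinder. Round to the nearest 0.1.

chain 22/156 = 0.14103 → τ = 50.96·0.14103·0.97 = 6.9711 N·m
internal gear 143/23 = 6.2174 → τ = 6.9711·6.2174·0.98 = 42.475 N·m

42.5 N·m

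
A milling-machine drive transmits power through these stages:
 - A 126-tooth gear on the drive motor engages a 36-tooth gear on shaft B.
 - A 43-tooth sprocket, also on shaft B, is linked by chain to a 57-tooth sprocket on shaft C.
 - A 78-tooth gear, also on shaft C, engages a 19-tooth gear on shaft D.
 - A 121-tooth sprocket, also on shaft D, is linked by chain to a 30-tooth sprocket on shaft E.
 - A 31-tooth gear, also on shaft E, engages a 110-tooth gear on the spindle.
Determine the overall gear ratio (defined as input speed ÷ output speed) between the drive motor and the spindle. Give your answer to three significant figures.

0.0812

Each stage contributes driven/driver: gear mesh 36/126 = 0.28571, chain 57/43 = 1.3256, gear mesh 19/78 = 0.24359, chain 30/121 = 0.24793, gear mesh 110/31 = 3.5484.
Overall: 0.28571 × 1.3256 × 0.24359 × 0.24793 × 3.5484 = 0.081164.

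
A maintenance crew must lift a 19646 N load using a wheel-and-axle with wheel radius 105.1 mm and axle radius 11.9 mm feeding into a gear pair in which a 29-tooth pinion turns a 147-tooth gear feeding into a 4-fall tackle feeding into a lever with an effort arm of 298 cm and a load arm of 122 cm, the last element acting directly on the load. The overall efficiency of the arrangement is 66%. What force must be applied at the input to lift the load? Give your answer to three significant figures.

68.1 N

Wheel-and-axle MA = R/r = 105.1/11.9 = 8.8319.
Gear pair MA = 147/29 = 5.069.
Block-and-tackle MA = number of supporting rope parts = 4.
Lever MA = effort arm / load arm = 298/122 = 2.4426.
Combined ideal MA = 8.8319 × 5.069 × 4 × 2.4426 = 437.41.
Actual MA = 437.41 × 0.66 = 288.69.
Effort = load / actual MA = 19646 / 288.69 = 68.052 N.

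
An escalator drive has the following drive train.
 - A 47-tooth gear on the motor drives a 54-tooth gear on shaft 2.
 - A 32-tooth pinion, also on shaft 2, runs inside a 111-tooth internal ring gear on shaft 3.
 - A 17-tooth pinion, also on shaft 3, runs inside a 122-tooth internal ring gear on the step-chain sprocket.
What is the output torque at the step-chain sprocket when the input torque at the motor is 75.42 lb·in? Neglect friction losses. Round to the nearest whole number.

gear mesh 54/47 = 1.1489 → τ = 75.42·1.1489 = 86.653 lb·in
internal gear 111/32 = 3.4688 → τ = 86.653·3.4688 = 300.58 lb·in
internal gear 122/17 = 7.1765 → τ = 300.58·7.1765 = 2157.1 lb·in

2157 lb·in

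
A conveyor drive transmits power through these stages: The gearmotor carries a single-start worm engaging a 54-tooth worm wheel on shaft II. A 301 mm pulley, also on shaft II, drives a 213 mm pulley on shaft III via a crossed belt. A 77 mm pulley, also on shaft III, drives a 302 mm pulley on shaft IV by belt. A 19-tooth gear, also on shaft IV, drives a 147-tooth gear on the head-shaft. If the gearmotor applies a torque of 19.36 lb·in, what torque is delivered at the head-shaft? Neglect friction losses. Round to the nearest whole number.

22449 lb·in

worm 54/1 = 54 → τ = 19.36·54 = 1045.4 lb·in
belt 213/301 = 0.70764 → τ = 1045.4·0.70764 = 739.8 lb·in
belt 302/77 = 3.9221 → τ = 739.8·3.9221 = 2901.5 lb·in
gear mesh 147/19 = 7.7368 → τ = 2901.5·7.7368 = 22449 lb·in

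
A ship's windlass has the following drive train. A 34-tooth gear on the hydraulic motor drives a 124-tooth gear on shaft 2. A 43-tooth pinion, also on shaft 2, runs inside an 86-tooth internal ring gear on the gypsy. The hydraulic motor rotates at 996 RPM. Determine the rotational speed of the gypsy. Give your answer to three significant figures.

the hydraulic motor → shaft 2 (gear mesh, 124/34): 996 ÷ 3.6471 = 273.1 RPM
shaft 2 → the gypsy (internal gear, 86/43): 273.1 ÷ 2 = 136.55 RPM

137 RPM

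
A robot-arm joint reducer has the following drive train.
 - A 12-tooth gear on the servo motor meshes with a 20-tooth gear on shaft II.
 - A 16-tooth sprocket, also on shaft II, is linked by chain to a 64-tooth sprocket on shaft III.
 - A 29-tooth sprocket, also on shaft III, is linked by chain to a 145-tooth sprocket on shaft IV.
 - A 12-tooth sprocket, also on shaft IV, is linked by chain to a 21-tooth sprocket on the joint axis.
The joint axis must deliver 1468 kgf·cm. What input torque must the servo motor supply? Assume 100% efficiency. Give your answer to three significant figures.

25.2 kgf·cm

Overall ratio R = 1.6667 × 4 × 5 × 1.75 = 58.333.
Input torque = output torque / R = 1468 / 58.333 = 25.166 kgf·cm.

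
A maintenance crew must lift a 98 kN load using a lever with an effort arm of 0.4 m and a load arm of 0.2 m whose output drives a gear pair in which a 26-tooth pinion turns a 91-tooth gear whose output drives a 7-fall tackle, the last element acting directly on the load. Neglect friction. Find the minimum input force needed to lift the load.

Lever MA = effort arm / load arm = 0.4/0.2 = 2.
Gear pair MA = 91/26 = 3.5.
Block-and-tackle MA = number of supporting rope parts = 7.
Combined ideal MA = 2 × 3.5 × 7 = 49.
Effort = load / MA = 98 / 49 = 2 kN.

2 kN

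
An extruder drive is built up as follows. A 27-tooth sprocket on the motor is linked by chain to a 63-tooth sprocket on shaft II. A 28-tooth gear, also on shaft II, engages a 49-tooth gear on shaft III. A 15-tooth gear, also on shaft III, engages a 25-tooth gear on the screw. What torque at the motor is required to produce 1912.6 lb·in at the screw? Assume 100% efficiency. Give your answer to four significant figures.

281.0 lb·in

Overall ratio R = 2.3333 × 1.75 × 1.6667 = 6.8056.
Input torque = output torque / R = 1912.6 / 6.8056 = 281.04 lb·in.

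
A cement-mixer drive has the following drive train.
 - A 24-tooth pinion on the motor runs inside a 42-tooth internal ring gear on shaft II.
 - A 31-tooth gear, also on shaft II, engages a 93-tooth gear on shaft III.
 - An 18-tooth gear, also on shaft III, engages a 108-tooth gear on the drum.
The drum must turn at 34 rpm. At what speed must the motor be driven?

Overall ratio R = 1.75 × 3 × 6 = 31.5.
Required input speed = output speed × R = 34 × 31.5 = 1071 rpm.

1071 rpm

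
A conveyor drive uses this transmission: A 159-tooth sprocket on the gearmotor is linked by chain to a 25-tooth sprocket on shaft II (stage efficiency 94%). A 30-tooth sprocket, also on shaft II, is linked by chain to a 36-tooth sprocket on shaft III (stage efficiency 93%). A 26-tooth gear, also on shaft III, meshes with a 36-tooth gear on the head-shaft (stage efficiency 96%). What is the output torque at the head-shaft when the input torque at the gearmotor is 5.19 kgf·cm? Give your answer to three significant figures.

1.14 kgf·cm

After the chain (25/159): 5.19 × 0.15723 × 0.94 = 0.76708 kgf·cm
After the chain (36/30): 0.76708 × 1.2 × 0.93 = 0.85606 kgf·cm
After the gear mesh (36/26): 0.85606 × 1.3846 × 0.96 = 1.1379 kgf·cm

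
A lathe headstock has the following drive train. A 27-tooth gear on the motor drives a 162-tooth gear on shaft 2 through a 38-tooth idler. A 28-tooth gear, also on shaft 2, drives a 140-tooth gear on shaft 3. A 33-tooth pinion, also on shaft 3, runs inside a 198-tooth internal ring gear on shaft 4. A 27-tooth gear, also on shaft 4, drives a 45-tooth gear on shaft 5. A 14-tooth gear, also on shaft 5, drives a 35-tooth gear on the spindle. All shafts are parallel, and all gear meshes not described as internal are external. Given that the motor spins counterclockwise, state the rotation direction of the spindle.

clockwise

the motor → shaft 2: driver → idler → driven is 2 external meshes, 2 reversals → CCW.
shaft 2 → shaft 3: external mesh, 1 reversal → CW.
shaft 3 → shaft 4: internal mesh, same direction → CW.
shaft 4 → shaft 5: external mesh, 1 reversal → CCW.
shaft 5 → the spindle: external mesh, 1 reversal → CW.
5 reversals in total — an odd number — so the spindle turns opposite to the motor.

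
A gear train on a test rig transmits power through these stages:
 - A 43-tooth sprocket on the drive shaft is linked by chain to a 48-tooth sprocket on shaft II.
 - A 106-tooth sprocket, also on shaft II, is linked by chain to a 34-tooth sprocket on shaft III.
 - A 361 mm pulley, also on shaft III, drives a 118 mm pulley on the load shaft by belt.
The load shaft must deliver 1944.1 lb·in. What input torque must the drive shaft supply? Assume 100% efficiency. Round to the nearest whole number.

Overall ratio R = 1.1163 × 0.32075 × 0.32687 = 0.11704.
Input torque = output torque / R = 1944.1 / 0.11704 = 16611 lb·in.

16611 lb·in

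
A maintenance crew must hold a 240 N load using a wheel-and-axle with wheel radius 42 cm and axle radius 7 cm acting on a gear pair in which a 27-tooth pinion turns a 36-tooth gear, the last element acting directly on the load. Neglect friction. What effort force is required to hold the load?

30 N

Wheel-and-axle MA = R/r = 42/7 = 6.
Gear pair MA = 36/27 = 1.3333.
Combined ideal MA = 6 × 1.3333 = 8.
Effort = load / MA = 240 / 8 = 30 N.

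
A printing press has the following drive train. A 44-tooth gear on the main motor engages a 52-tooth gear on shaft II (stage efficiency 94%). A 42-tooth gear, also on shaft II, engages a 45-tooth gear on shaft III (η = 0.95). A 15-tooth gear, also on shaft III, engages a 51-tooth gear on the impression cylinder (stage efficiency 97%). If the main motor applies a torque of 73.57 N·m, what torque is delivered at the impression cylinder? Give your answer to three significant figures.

274 N·m

Gear mesh: ratio = 52/44 = 1.1818; torque at shaft II = 73.57 × 1.1818 × 0.94 = 81.73 N·m.
Gear mesh: ratio = 45/42 = 1.0714; torque at shaft III = 81.73 × 1.0714 × 0.95 = 83.189 N·m.
Gear mesh: ratio = 51/15 = 3.4; torque at the impression cylinder = 83.189 × 3.4 × 0.97 = 274.36 N·m.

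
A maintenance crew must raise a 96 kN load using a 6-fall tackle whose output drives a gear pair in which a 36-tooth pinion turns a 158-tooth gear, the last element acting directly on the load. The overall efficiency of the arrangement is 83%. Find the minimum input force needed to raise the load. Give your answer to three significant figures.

4.39 kN

Block-and-tackle MA = number of supporting rope parts = 6.
Gear pair MA = 158/36 = 4.3889.
Combined ideal MA = 6 × 4.3889 = 26.333.
Actual MA = 26.333 × 0.83 = 21.857.
Effort = load / actual MA = 96 / 21.857 = 4.3923 kN.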